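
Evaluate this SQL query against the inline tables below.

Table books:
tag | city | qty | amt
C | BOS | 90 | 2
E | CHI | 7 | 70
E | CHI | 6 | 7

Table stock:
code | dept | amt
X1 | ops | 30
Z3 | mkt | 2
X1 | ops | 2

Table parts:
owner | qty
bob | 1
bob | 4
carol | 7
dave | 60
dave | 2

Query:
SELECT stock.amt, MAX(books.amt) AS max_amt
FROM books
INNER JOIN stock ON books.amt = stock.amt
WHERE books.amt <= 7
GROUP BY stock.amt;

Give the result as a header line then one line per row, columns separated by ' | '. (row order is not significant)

After JOIN stock (2 rows):
books.tag | books.city | books.qty | books.amt | stock.code | stock.dept | stock.amt
C | BOS | 90 | 2 | Z3 | mkt | 2
C | BOS | 90 | 2 | X1 | ops | 2
After WHERE (2 rows):
books.tag | books.city | books.qty | books.amt | stock.code | stock.dept | stock.amt
C | BOS | 90 | 2 | Z3 | mkt | 2
C | BOS | 90 | 2 | X1 | ops | 2
After GROUP BY (1 rows):
stock.amt | max_amt
2 | 2

== RESULT ==
stock.amt | max_amt
2 | 2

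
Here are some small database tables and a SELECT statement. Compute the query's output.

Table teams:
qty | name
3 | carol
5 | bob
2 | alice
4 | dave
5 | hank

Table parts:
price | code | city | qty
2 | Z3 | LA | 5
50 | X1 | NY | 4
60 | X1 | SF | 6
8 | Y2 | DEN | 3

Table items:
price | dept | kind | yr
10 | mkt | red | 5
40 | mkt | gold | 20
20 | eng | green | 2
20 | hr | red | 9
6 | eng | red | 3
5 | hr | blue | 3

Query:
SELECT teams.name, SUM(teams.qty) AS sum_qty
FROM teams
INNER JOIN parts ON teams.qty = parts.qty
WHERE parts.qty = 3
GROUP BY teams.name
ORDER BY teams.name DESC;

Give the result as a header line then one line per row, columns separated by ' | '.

After JOIN parts (4 rows):
teams.qty | teams.name | parts.price | parts.code | parts.city | parts.qty
3 | carol | 8 | Y2 | DEN | 3
5 | bob | 2 | Z3 | LA | 5
4 | dave | 50 | X1 | NY | 4
5 | hank | 2 | Z3 | LA | 5
After WHERE (1 rows):
teams.qty | teams.name | parts.price | parts.code | parts.city | parts.qty
3 | carol | 8 | Y2 | DEN | 3
After GROUP BY (1 rows):
teams.name | sum_qty
carol | 3
After ORDER BY (1 rows):
teams.name | sum_qty
carol | 3

== RESULT ==
teams.name | sum_qty
carol | 3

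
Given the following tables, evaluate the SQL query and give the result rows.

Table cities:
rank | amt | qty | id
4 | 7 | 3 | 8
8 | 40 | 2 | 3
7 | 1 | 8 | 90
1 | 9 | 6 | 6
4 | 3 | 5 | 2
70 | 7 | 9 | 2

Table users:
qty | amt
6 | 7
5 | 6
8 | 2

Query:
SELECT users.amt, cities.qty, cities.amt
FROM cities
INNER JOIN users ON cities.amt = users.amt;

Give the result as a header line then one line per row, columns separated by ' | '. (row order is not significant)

After JOIN users (2 rows):
cities.rank | cities.amt | cities.qty | cities.id | users.qty | users.amt
4 | 7 | 3 | 8 | 6 | 7
70 | 7 | 9 | 2 | 6 | 7
After SELECT (2 rows):
users.amt | cities.qty | cities.amt
7 | 3 | 7
7 | 9 | 7

== RESULT ==
users.amt | cities.qty | cities.amt
7 | 3 | 7
7 | 9 | 7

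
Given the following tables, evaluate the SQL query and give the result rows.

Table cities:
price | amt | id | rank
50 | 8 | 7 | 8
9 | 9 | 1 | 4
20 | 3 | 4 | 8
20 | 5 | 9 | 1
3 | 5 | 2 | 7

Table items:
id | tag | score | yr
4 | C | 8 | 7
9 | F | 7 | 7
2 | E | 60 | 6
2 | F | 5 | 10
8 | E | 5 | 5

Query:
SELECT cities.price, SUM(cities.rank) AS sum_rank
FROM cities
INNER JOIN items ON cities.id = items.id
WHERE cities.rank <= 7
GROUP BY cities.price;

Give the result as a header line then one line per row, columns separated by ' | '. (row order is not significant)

After JOIN items (4 rows):
cities.price | cities.amt | cities.id | cities.rank | items.id | items.tag | items.score | items.yr
20 | 3 | 4 | 8 | 4 | C | 8 | 7
20 | 5 | 9 | 1 | 9 | F | 7 | 7
3 | 5 | 2 | 7 | 2 | E | 60 | 6
3 | 5 | 2 | 7 | 2 | F | 5 | 10
After WHERE (3 rows):
cities.price | cities.amt | cities.id | cities.rank | items.id | items.tag | items.score | items.yr
20 | 5 | 9 | 1 | 9 | F | 7 | 7
3 | 5 | 2 | 7 | 2 | E | 60 | 6
3 | 5 | 2 | 7 | 2 | F | 5 | 10
After GROUP BY (2 rows):
cities.price | sum_rank
20 | 1
3 | 14

== RESULT ==
cities.price | sum_rank
20 | 1
3 | 14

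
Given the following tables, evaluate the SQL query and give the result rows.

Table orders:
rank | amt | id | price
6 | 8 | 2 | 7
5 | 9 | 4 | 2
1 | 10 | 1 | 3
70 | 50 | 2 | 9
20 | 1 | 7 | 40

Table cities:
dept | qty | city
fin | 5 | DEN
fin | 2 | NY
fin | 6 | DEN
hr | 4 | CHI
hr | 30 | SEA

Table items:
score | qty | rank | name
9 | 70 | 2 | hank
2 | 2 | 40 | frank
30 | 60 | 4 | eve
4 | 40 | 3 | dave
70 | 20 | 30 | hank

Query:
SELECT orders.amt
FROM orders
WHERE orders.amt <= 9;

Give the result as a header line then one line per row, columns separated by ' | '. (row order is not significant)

After WHERE (3 rows):
orders.rank | orders.amt | orders.id | orders.price
6 | 8 | 2 | 7
5 | 9 | 4 | 2
20 | 1 | 7 | 40
After SELECT (3 rows):
orders.amt
8
9
1

== RESULT ==
orders.amt
8
9
1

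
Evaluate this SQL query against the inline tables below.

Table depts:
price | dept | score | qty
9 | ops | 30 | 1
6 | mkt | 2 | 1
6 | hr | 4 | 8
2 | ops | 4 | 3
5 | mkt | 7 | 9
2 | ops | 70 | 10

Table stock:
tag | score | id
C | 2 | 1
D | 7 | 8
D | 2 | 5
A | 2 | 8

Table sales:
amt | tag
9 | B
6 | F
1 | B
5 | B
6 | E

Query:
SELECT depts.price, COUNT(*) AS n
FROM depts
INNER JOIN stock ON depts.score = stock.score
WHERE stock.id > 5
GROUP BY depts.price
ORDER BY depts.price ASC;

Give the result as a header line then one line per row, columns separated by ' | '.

After JOIN stock (4 rows):
depts.price | depts.dept | depts.score | depts.qty | stock.tag | stock.score | stock.id
6 | mkt | 2 | 1 | C | 2 | 1
6 | mkt | 2 | 1 | D | 2 | 5
6 | mkt | 2 | 1 | A | 2 | 8
5 | mkt | 7 | 9 | D | 7 | 8
After WHERE (2 rows):
depts.price | depts.dept | depts.score | depts.qty | stock.tag | stock.score | stock.id
6 | mkt | 2 | 1 | A | 2 | 8
5 | mkt | 7 | 9 | D | 7 | 8
After GROUP BY (2 rows):
depts.price | n
6 | 1
5 | 1
After ORDER BY (2 rows):
depts.price | n
5 | 1
6 | 1

== RESULT ==
depts.price | n
5 | 1
6 | 1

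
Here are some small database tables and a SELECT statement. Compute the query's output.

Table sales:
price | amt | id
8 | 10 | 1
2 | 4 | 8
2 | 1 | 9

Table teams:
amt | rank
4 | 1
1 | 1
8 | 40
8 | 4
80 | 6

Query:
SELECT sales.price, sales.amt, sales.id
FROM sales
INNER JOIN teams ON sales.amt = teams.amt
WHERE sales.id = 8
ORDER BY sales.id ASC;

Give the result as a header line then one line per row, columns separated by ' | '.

== RESULT ==
sales.price | sales.amt | sales.id
2 | 4 | 8

Derivation:
After JOIN teams (2 rows):
sales.price | sales.amt | sales.id | teams.amt | teams.rank
2 | 4 | 8 | 4 | 1
2 | 1 | 9 | 1 | 1
After WHERE (1 rows):
sales.price | sales.amt | sales.id | teams.amt | teams.rank
2 | 4 | 8 | 4 | 1
After SELECT (1 rows):
sales.price | sales.amt | sales.id
2 | 4 | 8
After ORDER BY (1 rows):
sales.price | sales.amt | sales.id
2 | 4 | 8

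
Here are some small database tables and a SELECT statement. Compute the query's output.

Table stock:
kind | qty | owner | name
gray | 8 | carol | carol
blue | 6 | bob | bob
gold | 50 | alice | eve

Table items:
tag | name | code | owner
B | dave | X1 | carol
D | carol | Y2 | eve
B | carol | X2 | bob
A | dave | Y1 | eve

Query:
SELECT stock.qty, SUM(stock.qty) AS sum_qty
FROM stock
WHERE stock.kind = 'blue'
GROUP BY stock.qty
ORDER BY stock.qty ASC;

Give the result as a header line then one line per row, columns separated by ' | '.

After WHERE (1 rows):
stock.kind | stock.qty | stock.owner | stock.name
blue | 6 | bob | bob
After GROUP BY (1 rows):
stock.qty | sum_qty
6 | 6
After ORDER BY (1 rows):
stock.qty | sum_qty
6 | 6

== RESULT ==
stock.qty | sum_qty
6 | 6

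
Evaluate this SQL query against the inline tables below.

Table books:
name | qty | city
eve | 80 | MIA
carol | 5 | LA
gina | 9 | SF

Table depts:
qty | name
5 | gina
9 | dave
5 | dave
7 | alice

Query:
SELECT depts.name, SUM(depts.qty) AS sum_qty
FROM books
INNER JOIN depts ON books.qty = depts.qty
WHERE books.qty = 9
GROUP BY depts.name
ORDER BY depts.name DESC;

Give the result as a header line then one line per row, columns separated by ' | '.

== RESULT ==
depts.name | sum_qty
dave | 9

Derivation:
After JOIN depts (3 rows):
books.name | books.qty | books.city | depts.qty | depts.name
carol | 5 | LA | 5 | gina
carol | 5 | LA | 5 | dave
gina | 9 | SF | 9 | dave
After WHERE (1 rows):
books.name | books.qty | books.city | depts.qty | depts.name
gina | 9 | SF | 9 | dave
After GROUP BY (1 rows):
depts.name | sum_qty
dave | 9
After ORDER BY (1 rows):
depts.name | sum_qty
dave | 9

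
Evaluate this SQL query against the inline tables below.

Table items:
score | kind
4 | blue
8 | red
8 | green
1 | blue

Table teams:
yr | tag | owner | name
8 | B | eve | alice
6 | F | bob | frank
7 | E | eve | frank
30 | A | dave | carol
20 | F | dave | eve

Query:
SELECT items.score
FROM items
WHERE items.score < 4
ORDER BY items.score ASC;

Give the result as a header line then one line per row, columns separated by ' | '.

== RESULT ==
items.score
1

Derivation:
After WHERE (1 rows):
items.score | items.kind
1 | blue
After SELECT (1 rows):
items.score
1
After ORDER BY (1 rows):
items.score
1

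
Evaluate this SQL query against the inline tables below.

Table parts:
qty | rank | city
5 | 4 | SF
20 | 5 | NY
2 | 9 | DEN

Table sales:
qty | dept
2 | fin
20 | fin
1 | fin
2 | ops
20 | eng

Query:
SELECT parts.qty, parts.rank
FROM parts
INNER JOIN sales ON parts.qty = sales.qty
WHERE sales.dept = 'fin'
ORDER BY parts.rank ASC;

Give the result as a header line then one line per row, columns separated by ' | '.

After JOIN sales (4 rows):
parts.qty | parts.rank | parts.city | sales.qty | sales.dept
20 | 5 | NY | 20 | fin
20 | 5 | NY | 20 | eng
2 | 9 | DEN | 2 | fin
2 | 9 | DEN | 2 | ops
After WHERE (2 rows):
parts.qty | parts.rank | parts.city | sales.qty | sales.dept
20 | 5 | NY | 20 | fin
2 | 9 | DEN | 2 | fin
After SELECT (2 rows):
parts.qty | parts.rank
20 | 5
2 | 9
After ORDER BY (2 rows):
parts.qty | parts.rank
20 | 5
2 | 9

== RESULT ==
parts.qty | parts.rank
20 | 5
2 | 9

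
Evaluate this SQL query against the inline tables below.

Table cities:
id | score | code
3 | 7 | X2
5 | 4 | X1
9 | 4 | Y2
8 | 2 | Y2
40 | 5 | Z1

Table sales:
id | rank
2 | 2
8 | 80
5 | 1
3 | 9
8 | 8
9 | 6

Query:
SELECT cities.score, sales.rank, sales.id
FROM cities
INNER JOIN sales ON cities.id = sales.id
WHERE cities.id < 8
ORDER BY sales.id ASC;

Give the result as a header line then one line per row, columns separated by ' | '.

After JOIN sales (5 rows):
cities.id | cities.score | cities.code | sales.id | sales.rank
3 | 7 | X2 | 3 | 9
5 | 4 | X1 | 5 | 1
9 | 4 | Y2 | 9 | 6
8 | 2 | Y2 | 8 | 80
8 | 2 | Y2 | 8 | 8
After WHERE (2 rows):
cities.id | cities.score | cities.code | sales.id | sales.rank
3 | 7 | X2 | 3 | 9
5 | 4 | X1 | 5 | 1
After SELECT (2 rows):
cities.score | sales.rank | sales.id
7 | 9 | 3
4 | 1 | 5
After ORDER BY (2 rows):
cities.score | sales.rank | sales.id
7 | 9 | 3
4 | 1 | 5

== RESULT ==
cities.score | sales.rank | sales.id
7 | 9 | 3
4 | 1 | 5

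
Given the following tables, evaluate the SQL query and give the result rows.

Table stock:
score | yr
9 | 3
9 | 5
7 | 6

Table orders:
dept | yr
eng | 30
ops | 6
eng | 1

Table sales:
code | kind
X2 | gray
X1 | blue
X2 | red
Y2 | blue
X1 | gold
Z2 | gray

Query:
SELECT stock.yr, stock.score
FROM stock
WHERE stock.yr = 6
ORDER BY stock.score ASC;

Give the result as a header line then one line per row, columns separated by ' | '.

After WHERE (1 rows):
stock.score | stock.yr
7 | 6
After SELECT (1 rows):
stock.yr | stock.score
6 | 7
After ORDER BY (1 rows):
stock.yr | stock.score
6 | 7

== RESULT ==
stock.yr | stock.score
6 | 7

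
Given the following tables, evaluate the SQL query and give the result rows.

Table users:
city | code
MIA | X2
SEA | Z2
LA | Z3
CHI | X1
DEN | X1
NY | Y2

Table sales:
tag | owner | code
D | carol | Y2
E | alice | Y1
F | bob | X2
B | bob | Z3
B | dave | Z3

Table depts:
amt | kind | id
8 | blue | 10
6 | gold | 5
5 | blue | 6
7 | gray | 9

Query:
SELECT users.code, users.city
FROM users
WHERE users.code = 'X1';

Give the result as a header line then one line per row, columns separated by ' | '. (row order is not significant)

After WHERE (2 rows):
users.city | users.code
CHI | X1
DEN | X1
After SELECT (2 rows):
users.code | users.city
X1 | CHI
X1 | DEN

== RESULT ==
users.code | users.city
X1 | CHI
X1 | DEN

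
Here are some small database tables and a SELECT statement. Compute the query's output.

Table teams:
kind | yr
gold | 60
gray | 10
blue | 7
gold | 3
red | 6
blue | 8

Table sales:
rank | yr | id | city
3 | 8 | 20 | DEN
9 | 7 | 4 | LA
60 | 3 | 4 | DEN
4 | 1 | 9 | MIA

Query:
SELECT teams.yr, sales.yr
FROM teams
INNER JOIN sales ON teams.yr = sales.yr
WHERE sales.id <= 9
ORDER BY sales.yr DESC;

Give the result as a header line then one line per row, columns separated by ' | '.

After JOIN sales (3 rows):
teams.kind | teams.yr | sales.rank | sales.yr | sales.id | sales.city
blue | 7 | 9 | 7 | 4 | LA
gold | 3 | 60 | 3 | 4 | DEN
blue | 8 | 3 | 8 | 20 | DEN
After WHERE (2 rows):
teams.kind | teams.yr | sales.rank | sales.yr | sales.id | sales.city
blue | 7 | 9 | 7 | 4 | LA
gold | 3 | 60 | 3 | 4 | DEN
After SELECT (2 rows):
teams.yr | sales.yr
7 | 7
3 | 3
After ORDER BY (2 rows):
teams.yr | sales.yr
7 | 7
3 | 3

== RESULT ==
teams.yr | sales.yr
7 | 7
3 | 3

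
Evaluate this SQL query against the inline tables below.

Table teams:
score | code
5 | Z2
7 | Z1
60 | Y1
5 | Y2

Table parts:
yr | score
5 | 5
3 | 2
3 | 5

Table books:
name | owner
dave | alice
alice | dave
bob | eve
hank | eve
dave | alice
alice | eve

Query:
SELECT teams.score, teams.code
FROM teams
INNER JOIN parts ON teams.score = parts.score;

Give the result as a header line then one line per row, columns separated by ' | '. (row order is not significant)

== RESULT ==
teams.score | teams.code
5 | Z2
5 | Z2
5 | Y2
5 | Y2

Derivation:
After JOIN parts (4 rows):
teams.score | teams.code | parts.yr | parts.score
5 | Z2 | 5 | 5
5 | Z2 | 3 | 5
5 | Y2 | 5 | 5
5 | Y2 | 3 | 5
After SELECT (4 rows):
teams.score | teams.code
5 | Z2
5 | Z2
5 | Y2
5 | Y2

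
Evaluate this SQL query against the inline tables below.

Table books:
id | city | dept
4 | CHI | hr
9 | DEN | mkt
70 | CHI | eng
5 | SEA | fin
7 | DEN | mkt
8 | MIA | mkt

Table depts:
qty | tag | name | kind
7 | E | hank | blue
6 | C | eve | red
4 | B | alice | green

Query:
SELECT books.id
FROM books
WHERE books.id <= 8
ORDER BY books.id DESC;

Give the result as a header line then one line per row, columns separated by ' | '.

== RESULT ==
books.id
8
7
5
4

Derivation:
After WHERE (4 rows):
books.id | books.city | books.dept
4 | CHI | hr
5 | SEA | fin
7 | DEN | mkt
8 | MIA | mkt
After SELECT (4 rows):
books.id
4
5
7
8
After ORDER BY (4 rows):
books.id
8
7
5
4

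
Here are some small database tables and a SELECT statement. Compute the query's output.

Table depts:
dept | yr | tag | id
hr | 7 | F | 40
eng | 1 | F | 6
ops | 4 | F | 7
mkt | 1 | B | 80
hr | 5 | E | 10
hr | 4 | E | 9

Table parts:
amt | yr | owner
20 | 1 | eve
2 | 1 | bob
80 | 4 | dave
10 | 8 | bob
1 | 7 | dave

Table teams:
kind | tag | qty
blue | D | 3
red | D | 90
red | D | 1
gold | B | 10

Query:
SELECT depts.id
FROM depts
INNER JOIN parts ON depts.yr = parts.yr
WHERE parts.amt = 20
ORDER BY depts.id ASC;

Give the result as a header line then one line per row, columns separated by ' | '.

After JOIN parts (7 rows):
depts.dept | depts.yr | depts.tag | depts.id | parts.amt | parts.yr | parts.owner
hr | 7 | F | 40 | 1 | 7 | dave
eng | 1 | F | 6 | 20 | 1 | eve
eng | 1 | F | 6 | 2 | 1 | bob
ops | 4 | F | 7 | 80 | 4 | dave
mkt | 1 | B | 80 | 20 | 1 | eve
mkt | 1 | B | 80 | 2 | 1 | bob
hr | 4 | E | 9 | 80 | 4 | dave
After WHERE (2 rows):
depts.dept | depts.yr | depts.tag | depts.id | parts.amt | parts.yr | parts.owner
eng | 1 | F | 6 | 20 | 1 | eve
mkt | 1 | B | 80 | 20 | 1 | eve
After SELECT (2 rows):
depts.id
6
80
After ORDER BY (2 rows):
depts.id
6
80

== RESULT ==
depts.id
6
80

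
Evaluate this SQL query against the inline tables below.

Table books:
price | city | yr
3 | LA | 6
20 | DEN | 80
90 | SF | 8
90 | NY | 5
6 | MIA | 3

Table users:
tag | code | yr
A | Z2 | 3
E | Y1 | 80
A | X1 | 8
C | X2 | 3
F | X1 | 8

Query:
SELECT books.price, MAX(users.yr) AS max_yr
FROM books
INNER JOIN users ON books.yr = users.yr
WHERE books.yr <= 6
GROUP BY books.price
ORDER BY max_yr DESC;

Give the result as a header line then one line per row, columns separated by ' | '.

== RESULT ==
books.price | max_yr
6 | 3

Derivation:
After JOIN users (5 rows):
books.price | books.city | books.yr | users.tag | users.code | users.yr
20 | DEN | 80 | E | Y1 | 80
90 | SF | 8 | A | X1 | 8
90 | SF | 8 | F | X1 | 8
6 | MIA | 3 | A | Z2 | 3
6 | MIA | 3 | C | X2 | 3
After WHERE (2 rows):
books.price | books.city | books.yr | users.tag | users.code | users.yr
6 | MIA | 3 | A | Z2 | 3
6 | MIA | 3 | C | X2 | 3
After GROUP BY (1 rows):
books.price | max_yr
6 | 3
After ORDER BY (1 rows):
books.price | max_yr
6 | 3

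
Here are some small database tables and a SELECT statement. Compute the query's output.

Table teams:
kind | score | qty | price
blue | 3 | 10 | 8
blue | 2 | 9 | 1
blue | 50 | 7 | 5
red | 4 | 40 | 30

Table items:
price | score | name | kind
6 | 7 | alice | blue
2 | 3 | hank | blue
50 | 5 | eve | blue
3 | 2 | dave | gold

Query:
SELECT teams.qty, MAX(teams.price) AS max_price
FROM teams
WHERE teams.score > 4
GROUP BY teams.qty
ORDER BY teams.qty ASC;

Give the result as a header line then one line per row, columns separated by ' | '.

After WHERE (1 rows):
teams.kind | teams.score | teams.qty | teams.price
blue | 50 | 7 | 5
After GROUP BY (1 rows):
teams.qty | max_price
7 | 5
After ORDER BY (1 rows):
teams.qty | max_price
7 | 5

== RESULT ==
teams.qty | max_price
7 | 5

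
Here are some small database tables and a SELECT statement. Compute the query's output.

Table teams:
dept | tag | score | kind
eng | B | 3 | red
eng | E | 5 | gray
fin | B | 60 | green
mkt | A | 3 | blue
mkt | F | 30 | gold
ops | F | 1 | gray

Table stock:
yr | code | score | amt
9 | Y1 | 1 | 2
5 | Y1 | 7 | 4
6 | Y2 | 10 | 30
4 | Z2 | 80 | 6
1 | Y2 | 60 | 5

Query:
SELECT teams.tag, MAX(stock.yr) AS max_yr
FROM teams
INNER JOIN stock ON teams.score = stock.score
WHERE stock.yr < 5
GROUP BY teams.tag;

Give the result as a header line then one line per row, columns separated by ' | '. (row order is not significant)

After JOIN stock (2 rows):
teams.dept | teams.tag | teams.score | teams.kind | stock.yr | stock.code | stock.score | stock.amt
fin | B | 60 | green | 1 | Y2 | 60 | 5
ops | F | 1 | gray | 9 | Y1 | 1 | 2
After WHERE (1 rows):
teams.dept | teams.tag | teams.score | teams.kind | stock.yr | stock.code | stock.score | stock.amt
fin | B | 60 | green | 1 | Y2 | 60 | 5
After GROUP BY (1 rows):
teams.tag | max_yr
B | 1

== RESULT ==
teams.tag | max_yr
B | 1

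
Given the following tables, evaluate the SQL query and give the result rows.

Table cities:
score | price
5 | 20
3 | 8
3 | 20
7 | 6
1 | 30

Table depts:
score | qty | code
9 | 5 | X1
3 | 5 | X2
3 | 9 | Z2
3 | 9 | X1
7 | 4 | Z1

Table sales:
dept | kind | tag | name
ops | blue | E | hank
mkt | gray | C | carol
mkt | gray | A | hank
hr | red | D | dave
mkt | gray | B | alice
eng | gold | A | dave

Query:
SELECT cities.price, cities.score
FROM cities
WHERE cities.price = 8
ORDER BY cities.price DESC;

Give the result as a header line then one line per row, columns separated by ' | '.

== RESULT ==
cities.price | cities.score
8 | 3

Derivation:
After WHERE (1 rows):
cities.score | cities.price
3 | 8
After SELECT (1 rows):
cities.price | cities.score
8 | 3
After ORDER BY (1 rows):
cities.price | cities.score
8 | 3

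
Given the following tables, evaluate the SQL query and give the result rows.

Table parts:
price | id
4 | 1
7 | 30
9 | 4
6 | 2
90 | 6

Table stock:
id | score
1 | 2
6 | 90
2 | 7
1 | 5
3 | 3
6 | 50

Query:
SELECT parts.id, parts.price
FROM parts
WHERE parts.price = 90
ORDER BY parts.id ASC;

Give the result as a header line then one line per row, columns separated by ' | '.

== RESULT ==
parts.id | parts.price
6 | 90

Derivation:
After WHERE (1 rows):
parts.price | parts.id
90 | 6
After SELECT (1 rows):
parts.id | parts.price
6 | 90
After ORDER BY (1 rows):
parts.id | parts.price
6 | 90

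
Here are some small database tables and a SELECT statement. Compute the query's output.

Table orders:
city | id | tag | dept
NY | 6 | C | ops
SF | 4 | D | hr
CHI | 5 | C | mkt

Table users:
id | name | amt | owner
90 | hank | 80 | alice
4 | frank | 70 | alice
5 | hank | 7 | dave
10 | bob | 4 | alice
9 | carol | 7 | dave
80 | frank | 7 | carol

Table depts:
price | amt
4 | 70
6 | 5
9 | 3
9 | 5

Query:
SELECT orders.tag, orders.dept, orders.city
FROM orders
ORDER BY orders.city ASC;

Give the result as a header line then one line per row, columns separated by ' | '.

== RESULT ==
orders.tag | orders.dept | orders.city
C | mkt | CHI
C | ops | NY
D | hr | SF

Derivation:
After SELECT (3 rows):
orders.tag | orders.dept | orders.city
C | ops | NY
D | hr | SF
C | mkt | CHI
After ORDER BY (3 rows):
orders.tag | orders.dept | orders.city
C | mkt | CHI
C | ops | NY
D | hr | SF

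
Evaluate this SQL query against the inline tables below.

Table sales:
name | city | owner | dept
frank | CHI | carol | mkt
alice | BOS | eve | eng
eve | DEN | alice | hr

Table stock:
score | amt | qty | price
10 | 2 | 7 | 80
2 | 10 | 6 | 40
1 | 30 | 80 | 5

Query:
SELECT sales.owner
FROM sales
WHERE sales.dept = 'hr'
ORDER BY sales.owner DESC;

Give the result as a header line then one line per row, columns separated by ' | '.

After WHERE (1 rows):
sales.name | sales.city | sales.owner | sales.dept
eve | DEN | alice | hr
After SELECT (1 rows):
sales.owner
alice
After ORDER BY (1 rows):
sales.owner
alice

== RESULT ==
sales.owner
alice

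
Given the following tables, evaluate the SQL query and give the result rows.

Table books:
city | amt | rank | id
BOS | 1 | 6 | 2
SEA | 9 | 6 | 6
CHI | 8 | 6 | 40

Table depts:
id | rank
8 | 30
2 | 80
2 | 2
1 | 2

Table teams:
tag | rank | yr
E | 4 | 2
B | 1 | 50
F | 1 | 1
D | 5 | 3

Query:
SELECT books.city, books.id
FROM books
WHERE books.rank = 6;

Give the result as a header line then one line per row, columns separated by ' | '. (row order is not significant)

== RESULT ==
books.city | books.id
BOS | 2
SEA | 6
CHI | 40

Derivation:
After WHERE (3 rows):
books.city | books.amt | books.rank | books.id
BOS | 1 | 6 | 2
SEA | 9 | 6 | 6
CHI | 8 | 6 | 40
After SELECT (3 rows):
books.city | books.id
BOS | 2
SEA | 6
CHI | 40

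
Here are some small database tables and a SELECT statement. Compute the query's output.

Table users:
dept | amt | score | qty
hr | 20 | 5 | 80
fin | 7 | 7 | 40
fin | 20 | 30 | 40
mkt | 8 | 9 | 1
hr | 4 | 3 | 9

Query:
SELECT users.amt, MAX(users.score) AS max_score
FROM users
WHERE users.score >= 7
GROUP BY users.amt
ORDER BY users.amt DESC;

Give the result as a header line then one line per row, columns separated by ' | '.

After WHERE (3 rows):
users.dept | users.amt | users.score | users.qty
fin | 7 | 7 | 40
fin | 20 | 30 | 40
mkt | 8 | 9 | 1
After GROUP BY (3 rows):
users.amt | max_score
7 | 7
20 | 30
8 | 9
After ORDER BY (3 rows):
users.amt | max_score
20 | 30
8 | 9
7 | 7

== RESULT ==
users.amt | max_score
20 | 30
8 | 9
7 | 7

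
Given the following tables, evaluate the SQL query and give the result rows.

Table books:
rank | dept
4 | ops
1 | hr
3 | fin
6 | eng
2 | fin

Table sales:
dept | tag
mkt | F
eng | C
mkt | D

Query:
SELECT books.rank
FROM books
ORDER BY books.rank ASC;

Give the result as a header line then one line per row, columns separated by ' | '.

== RESULT ==
books.rank
1
2
3
4
6

Derivation:
After SELECT (5 rows):
books.rank
4
1
3
6
2
After ORDER BY (5 rows):
books.rank
1
2
3
4
6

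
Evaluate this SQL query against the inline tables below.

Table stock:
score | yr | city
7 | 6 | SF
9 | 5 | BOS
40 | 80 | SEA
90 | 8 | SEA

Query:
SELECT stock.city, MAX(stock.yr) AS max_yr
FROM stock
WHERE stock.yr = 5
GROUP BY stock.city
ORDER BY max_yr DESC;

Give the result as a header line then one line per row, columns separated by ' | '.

== RESULT ==
stock.city | max_yr
BOS | 5

Derivation:
After WHERE (1 rows):
stock.score | stock.yr | stock.city
9 | 5 | BOS
After GROUP BY (1 rows):
stock.city | max_yr
BOS | 5
After ORDER BY (1 rows):
stock.city | max_yr
BOS | 5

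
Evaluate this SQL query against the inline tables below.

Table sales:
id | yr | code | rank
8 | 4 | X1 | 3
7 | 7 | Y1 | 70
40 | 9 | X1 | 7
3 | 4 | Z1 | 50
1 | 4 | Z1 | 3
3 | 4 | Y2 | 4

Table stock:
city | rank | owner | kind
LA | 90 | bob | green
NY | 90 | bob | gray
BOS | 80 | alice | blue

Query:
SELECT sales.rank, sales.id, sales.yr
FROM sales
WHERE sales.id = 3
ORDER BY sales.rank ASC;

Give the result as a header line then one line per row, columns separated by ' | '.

== RESULT ==
sales.rank | sales.id | sales.yr
4 | 3 | 4
50 | 3 | 4

Derivation:
After WHERE (2 rows):
sales.id | sales.yr | sales.code | sales.rank
3 | 4 | Z1 | 50
3 | 4 | Y2 | 4
After SELECT (2 rows):
sales.rank | sales.id | sales.yr
50 | 3 | 4
4 | 3 | 4
After ORDER BY (2 rows):
sales.rank | sales.id | sales.yr
4 | 3 | 4
50 | 3 | 4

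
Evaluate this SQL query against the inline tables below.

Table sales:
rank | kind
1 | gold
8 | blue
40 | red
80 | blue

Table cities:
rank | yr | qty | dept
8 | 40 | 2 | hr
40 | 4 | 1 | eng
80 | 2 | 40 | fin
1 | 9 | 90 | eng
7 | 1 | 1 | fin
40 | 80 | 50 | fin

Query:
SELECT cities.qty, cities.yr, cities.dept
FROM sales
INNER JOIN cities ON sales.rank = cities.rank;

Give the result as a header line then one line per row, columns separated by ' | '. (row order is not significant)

== RESULT ==
cities.qty | cities.yr | cities.dept
90 | 9 | eng
2 | 40 | hr
1 | 4 | eng
50 | 80 | fin
40 | 2 | fin

Derivation:
After JOIN cities (5 rows):
sales.rank | sales.kind | cities.rank | cities.yr | cities.qty | cities.dept
1 | gold | 1 | 9 | 90 | eng
8 | blue | 8 | 40 | 2 | hr
40 | red | 40 | 4 | 1 | eng
40 | red | 40 | 80 | 50 | fin
80 | blue | 80 | 2 | 40 | fin
After SELECT (5 rows):
cities.qty | cities.yr | cities.dept
90 | 9 | eng
2 | 40 | hr
1 | 4 | eng
50 | 80 | fin
40 | 2 | fin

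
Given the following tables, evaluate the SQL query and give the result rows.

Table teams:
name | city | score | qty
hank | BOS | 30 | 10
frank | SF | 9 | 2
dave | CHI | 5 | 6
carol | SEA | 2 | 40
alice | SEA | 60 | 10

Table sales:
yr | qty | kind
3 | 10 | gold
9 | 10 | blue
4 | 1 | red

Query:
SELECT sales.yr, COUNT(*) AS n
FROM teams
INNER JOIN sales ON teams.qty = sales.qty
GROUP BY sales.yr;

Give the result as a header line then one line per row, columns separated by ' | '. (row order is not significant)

== RESULT ==
sales.yr | n
3 | 2
9 | 2

Derivation:
After JOIN sales (4 rows):
teams.name | teams.city | teams.score | teams.qty | sales.yr | sales.qty | sales.kind
hank | BOS | 30 | 10 | 3 | 10 | gold
hank | BOS | 30 | 10 | 9 | 10 | blue
alice | SEA | 60 | 10 | 3 | 10 | gold
alice | SEA | 60 | 10 | 9 | 10 | blue
After GROUP BY (2 rows):
sales.yr | n
3 | 2
9 | 2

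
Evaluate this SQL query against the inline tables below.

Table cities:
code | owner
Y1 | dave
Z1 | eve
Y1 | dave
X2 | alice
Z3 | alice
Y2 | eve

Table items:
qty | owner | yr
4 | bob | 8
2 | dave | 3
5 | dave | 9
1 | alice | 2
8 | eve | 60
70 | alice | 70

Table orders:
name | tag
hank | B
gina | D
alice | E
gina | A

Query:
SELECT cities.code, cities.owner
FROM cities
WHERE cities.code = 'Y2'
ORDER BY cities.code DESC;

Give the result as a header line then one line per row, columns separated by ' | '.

== RESULT ==
cities.code | cities.owner
Y2 | eve

Derivation:
After WHERE (1 rows):
cities.code | cities.owner
Y2 | eve
After SELECT (1 rows):
cities.code | cities.owner
Y2 | eve
After ORDER BY (1 rows):
cities.code | cities.owner
Y2 | eve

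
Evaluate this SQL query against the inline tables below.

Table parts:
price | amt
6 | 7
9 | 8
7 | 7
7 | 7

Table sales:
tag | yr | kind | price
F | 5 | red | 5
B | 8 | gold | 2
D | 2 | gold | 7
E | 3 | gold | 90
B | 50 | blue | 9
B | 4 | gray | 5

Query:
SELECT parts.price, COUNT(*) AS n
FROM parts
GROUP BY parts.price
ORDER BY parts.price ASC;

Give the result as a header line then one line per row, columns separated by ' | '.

== RESULT ==
parts.price | n
6 | 1
7 | 2
9 | 1

Derivation:
After GROUP BY (3 rows):
parts.price | n
6 | 1
9 | 1
7 | 2
After ORDER BY (3 rows):
parts.price | n
6 | 1
7 | 2
9 | 1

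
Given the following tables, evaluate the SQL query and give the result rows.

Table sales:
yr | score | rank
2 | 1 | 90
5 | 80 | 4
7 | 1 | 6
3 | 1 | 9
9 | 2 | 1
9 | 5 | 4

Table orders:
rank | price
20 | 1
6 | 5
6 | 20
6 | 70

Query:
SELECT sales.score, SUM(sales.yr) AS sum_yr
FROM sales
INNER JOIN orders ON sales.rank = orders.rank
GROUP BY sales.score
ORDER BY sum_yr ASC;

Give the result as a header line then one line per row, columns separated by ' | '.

== RESULT ==
sales.score | sum_yr
1 | 21

Derivation:
After JOIN orders (3 rows):
sales.yr | sales.score | sales.rank | orders.rank | orders.price
7 | 1 | 6 | 6 | 5
7 | 1 | 6 | 6 | 20
7 | 1 | 6 | 6 | 70
After GROUP BY (1 rows):
sales.score | sum_yr
1 | 21
After ORDER BY (1 rows):
sales.score | sum_yr
1 | 21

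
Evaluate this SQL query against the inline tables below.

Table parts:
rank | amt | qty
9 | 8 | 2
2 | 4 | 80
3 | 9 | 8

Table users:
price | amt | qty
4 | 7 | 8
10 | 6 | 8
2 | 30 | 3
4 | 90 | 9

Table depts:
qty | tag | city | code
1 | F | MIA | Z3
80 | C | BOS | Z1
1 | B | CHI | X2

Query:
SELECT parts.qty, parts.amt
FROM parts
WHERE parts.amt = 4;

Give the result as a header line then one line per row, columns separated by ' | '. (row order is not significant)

== RESULT ==
parts.qty | parts.amt
80 | 4

Derivation:
After WHERE (1 rows):
parts.rank | parts.amt | parts.qty
2 | 4 | 80
After SELECT (1 rows):
parts.qty | parts.amt
80 | 4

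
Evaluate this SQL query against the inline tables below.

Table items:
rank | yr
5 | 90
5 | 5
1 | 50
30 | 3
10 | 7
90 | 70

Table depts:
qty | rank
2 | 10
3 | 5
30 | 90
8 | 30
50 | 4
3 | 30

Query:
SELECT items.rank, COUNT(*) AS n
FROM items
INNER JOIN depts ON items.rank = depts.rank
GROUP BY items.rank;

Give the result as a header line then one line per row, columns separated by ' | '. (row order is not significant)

== RESULT ==
items.rank | n
5 | 2
30 | 2
10 | 1
90 | 1

Derivation:
After JOIN depts (6 rows):
items.rank | items.yr | depts.qty | depts.rank
5 | 90 | 3 | 5
5 | 5 | 3 | 5
30 | 3 | 8 | 30
30 | 3 | 3 | 30
10 | 7 | 2 | 10
90 | 70 | 30 | 90
After GROUP BY (4 rows):
items.rank | n
5 | 2
30 | 2
10 | 1
90 | 1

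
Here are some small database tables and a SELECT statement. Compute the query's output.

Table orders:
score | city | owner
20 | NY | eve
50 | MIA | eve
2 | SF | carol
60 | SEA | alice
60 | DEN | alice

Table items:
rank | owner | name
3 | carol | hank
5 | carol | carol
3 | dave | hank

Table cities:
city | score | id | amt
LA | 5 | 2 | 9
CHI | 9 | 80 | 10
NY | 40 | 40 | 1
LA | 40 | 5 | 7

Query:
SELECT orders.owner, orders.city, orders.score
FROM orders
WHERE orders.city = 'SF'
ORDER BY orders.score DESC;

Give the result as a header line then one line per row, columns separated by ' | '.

After WHERE (1 rows):
orders.score | orders.city | orders.owner
2 | SF | carol
After SELECT (1 rows):
orders.owner | orders.city | orders.score
carol | SF | 2
After ORDER BY (1 rows):
orders.owner | orders.city | orders.score
carol | SF | 2

== RESULT ==
orders.owner | orders.city | orders.score
carol | SF | 2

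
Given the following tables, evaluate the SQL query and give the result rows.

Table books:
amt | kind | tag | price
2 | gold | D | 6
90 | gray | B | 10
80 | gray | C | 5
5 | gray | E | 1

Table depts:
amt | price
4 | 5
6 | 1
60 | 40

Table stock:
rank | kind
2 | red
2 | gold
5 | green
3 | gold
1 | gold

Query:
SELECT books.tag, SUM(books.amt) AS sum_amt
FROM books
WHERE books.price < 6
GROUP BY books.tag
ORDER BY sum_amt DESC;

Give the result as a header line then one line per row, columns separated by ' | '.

== RESULT ==
books.tag | sum_amt
C | 80
E | 5

Derivation:
After WHERE (2 rows):
books.amt | books.kind | books.tag | books.price
80 | gray | C | 5
5 | gray | E | 1
After GROUP BY (2 rows):
books.tag | sum_amt
C | 80
E | 5
After ORDER BY (2 rows):
books.tag | sum_amt
C | 80
E | 5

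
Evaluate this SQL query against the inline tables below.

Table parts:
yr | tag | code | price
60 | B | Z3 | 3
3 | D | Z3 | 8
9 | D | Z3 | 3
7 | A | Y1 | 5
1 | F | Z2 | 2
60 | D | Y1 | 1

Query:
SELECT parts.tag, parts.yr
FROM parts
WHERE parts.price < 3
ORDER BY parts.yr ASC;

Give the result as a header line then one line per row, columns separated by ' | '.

After WHERE (2 rows):
parts.yr | parts.tag | parts.code | parts.price
1 | F | Z2 | 2
60 | D | Y1 | 1
After SELECT (2 rows):
parts.tag | parts.yr
F | 1
D | 60
After ORDER BY (2 rows):
parts.tag | parts.yr
F | 1
D | 60

== RESULT ==
parts.tag | parts.yr
F | 1
D | 60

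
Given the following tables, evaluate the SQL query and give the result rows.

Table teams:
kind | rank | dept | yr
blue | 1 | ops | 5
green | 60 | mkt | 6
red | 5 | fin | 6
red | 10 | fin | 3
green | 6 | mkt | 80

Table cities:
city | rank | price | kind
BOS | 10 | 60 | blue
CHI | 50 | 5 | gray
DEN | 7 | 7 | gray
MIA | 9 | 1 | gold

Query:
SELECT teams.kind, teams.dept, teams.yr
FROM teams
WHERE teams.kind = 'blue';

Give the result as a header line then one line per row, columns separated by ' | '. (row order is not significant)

== RESULT ==
teams.kind | teams.dept | teams.yr
blue | ops | 5

Derivation:
After WHERE (1 rows):
teams.kind | teams.rank | teams.dept | teams.yr
blue | 1 | ops | 5
After SELECT (1 rows):
teams.kind | teams.dept | teams.yr
blue | ops | 5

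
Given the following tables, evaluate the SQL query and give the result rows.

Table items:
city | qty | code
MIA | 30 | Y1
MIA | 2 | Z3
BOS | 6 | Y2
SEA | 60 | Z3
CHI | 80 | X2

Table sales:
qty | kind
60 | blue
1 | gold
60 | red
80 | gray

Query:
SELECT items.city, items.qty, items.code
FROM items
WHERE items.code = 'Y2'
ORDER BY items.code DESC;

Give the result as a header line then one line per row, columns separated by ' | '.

== RESULT ==
items.city | items.qty | items.code
BOS | 6 | Y2

Derivation:
After WHERE (1 rows):
items.city | items.qty | items.code
BOS | 6 | Y2
After SELECT (1 rows):
items.city | items.qty | items.code
BOS | 6 | Y2
After ORDER BY (1 rows):
items.city | items.qty | items.code
BOS | 6 | Y2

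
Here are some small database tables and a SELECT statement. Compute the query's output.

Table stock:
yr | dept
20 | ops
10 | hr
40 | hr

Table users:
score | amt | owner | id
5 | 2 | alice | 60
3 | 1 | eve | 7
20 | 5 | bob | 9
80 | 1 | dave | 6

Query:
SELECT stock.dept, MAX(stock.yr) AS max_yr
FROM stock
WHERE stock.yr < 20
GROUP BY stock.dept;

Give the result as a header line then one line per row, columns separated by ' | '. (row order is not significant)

After WHERE (1 rows):
stock.yr | stock.dept
10 | hr
After GROUP BY (1 rows):
stock.dept | max_yr
hr | 10

== RESULT ==
stock.dept | max_yr
hr | 10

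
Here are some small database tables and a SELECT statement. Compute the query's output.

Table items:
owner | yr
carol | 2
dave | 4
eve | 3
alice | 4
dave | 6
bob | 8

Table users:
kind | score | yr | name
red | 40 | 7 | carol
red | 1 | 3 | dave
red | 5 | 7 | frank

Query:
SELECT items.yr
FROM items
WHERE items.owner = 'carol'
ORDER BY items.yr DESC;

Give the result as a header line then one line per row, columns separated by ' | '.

After WHERE (1 rows):
items.owner | items.yr
carol | 2
After SELECT (1 rows):
items.yr
2
After ORDER BY (1 rows):
items.yr
2

== RESULT ==
items.yr
2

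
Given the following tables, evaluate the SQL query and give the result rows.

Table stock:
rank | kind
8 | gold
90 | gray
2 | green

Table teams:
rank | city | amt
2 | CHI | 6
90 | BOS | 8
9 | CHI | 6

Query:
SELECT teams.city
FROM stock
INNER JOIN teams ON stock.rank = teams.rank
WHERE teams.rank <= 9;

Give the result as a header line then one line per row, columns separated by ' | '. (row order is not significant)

== RESULT ==
teams.city
CHI

Derivation:
After JOIN teams (2 rows):
stock.rank | stock.kind | teams.rank | teams.city | teams.amt
90 | gray | 90 | BOS | 8
2 | green | 2 | CHI | 6
After WHERE (1 rows):
stock.rank | stock.kind | teams.rank | teams.city | teams.amt
2 | green | 2 | CHI | 6
After SELECT (1 rows):
teams.city
CHI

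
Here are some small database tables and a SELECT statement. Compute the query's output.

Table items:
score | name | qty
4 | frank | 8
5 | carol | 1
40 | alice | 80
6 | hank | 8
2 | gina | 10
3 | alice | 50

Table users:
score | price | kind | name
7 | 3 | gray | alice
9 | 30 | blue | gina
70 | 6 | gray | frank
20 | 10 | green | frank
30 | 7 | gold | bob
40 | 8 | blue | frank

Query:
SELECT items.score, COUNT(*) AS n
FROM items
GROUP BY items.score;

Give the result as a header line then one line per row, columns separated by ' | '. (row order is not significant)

After GROUP BY (6 rows):
items.score | n
4 | 1
5 | 1
40 | 1
6 | 1
2 | 1
3 | 1

== RESULT ==
items.score | n
4 | 1
5 | 1
40 | 1
6 | 1
2 | 1
3 | 1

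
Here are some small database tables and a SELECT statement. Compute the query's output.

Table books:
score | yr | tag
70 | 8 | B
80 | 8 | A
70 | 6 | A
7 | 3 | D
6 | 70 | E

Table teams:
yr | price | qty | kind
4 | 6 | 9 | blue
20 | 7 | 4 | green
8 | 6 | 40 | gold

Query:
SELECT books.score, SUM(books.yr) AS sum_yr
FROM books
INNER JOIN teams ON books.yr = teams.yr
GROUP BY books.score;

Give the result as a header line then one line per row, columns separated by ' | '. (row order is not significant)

After JOIN teams (2 rows):
books.score | books.yr | books.tag | teams.yr | teams.price | teams.qty | teams.kind
70 | 8 | B | 8 | 6 | 40 | gold
80 | 8 | A | 8 | 6 | 40 | gold
After GROUP BY (2 rows):
books.score | sum_yr
70 | 8
80 | 8

== RESULT ==
books.score | sum_yr
70 | 8
80 | 8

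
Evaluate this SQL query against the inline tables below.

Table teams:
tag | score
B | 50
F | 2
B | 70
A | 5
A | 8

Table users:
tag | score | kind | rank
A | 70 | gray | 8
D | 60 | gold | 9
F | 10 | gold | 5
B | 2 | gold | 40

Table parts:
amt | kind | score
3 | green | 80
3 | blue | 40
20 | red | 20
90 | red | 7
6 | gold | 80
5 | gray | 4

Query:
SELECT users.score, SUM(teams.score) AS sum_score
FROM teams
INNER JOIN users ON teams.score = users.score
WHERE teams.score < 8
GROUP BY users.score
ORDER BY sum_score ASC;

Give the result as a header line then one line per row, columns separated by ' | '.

After JOIN users (2 rows):
teams.tag | teams.score | users.tag | users.score | users.kind | users.rank
F | 2 | B | 2 | gold | 40
B | 70 | A | 70 | gray | 8
After WHERE (1 rows):
teams.tag | teams.score | users.tag | users.score | users.kind | users.rank
F | 2 | B | 2 | gold | 40
After GROUP BY (1 rows):
users.score | sum_score
2 | 2
After ORDER BY (1 rows):
users.score | sum_score
2 | 2

== RESULT ==
users.score | sum_score
2 | 2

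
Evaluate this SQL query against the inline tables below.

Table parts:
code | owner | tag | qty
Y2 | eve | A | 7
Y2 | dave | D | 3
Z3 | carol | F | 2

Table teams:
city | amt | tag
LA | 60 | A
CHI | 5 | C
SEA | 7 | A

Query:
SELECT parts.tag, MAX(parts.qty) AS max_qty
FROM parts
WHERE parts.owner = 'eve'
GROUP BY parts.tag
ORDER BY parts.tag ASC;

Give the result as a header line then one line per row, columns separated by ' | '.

After WHERE (1 rows):
parts.code | parts.owner | parts.tag | parts.qty
Y2 | eve | A | 7
After GROUP BY (1 rows):
parts.tag | max_qty
A | 7
After ORDER BY (1 rows):
parts.tag | max_qty
A | 7

== RESULT ==
parts.tag | max_qty
A | 7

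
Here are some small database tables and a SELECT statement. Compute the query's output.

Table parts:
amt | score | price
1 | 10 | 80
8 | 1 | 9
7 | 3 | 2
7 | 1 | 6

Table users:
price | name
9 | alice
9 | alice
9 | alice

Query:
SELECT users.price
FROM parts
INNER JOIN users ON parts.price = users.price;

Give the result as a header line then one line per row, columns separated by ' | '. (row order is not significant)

After JOIN users (3 rows):
parts.amt | parts.score | parts.price | users.price | users.name
8 | 1 | 9 | 9 | alice
8 | 1 | 9 | 9 | alice
8 | 1 | 9 | 9 | alice
After SELECT (3 rows):
users.price
9
9
9

== RESULT ==
users.price
9
9
9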